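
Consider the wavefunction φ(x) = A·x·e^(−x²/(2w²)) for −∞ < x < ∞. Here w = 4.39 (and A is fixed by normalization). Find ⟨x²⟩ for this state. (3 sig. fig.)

⟨x^2⟩ ≈ 28.9

The expectation value is the |φ|²-weighted average of x^2: ∫ x^2|φ|² dx.
Evaluating both integrals, ⟨x²⟩ = 3·w^2/2.
With w = 4.39, ⟨x^2⟩ = 28.91.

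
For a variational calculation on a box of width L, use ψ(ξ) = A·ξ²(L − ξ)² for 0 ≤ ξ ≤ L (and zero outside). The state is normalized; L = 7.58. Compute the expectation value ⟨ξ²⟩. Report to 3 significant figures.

⟨ξ^2⟩ ≈ 15.7

By definition ⟨ξ²⟩ = ∫ ξ^2 |ψ(ξ)|² dξ.
Evaluating both integrals, ⟨ξ²⟩ = 3·L^2/11.
Putting L = 7.58 gives 15.67.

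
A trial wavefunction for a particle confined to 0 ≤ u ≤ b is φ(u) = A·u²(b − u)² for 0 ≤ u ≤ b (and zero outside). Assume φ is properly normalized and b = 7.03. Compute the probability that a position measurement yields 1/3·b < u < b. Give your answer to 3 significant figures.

P ≈ 0.855

|φ|² is the probability density, so P = ∫_{1/3·b}^{b} |φ|² du.
The normalization integral ∫|φ|²du over the whole domain equals b^9/630·A², and A² cancels in the ratio.
In terms of t = u/b (A² and the length scale cancel between numerator and denominator), P = [∫_{1/3}^{1} t^4·(1 - t)^4 dt] / [∫_{0}^{1} t^4·(1 - t)^4 dt].
Using ∫ t^4·(1 - t)^4 dt = t^5·(70·t^4 - 315·t^3 + 540·t^2 - 420·t + 126)/630, the numerator is ≈ 0.0013574 and the denominator is 1/630.
The result is P = 0.8552.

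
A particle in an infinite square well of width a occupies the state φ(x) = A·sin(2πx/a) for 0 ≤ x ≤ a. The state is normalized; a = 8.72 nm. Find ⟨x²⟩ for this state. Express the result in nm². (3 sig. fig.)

⟨x^2⟩ ≈ 24.4 nm^2

The expectation value is the |φ|²-weighted average of x^2: ∫ x^2|φ|² dx.
Evaluating both integrals, ⟨x²⟩ = -a^2/(8·π^2) + a^2/3.
Putting a = 8.72 gives 24.38.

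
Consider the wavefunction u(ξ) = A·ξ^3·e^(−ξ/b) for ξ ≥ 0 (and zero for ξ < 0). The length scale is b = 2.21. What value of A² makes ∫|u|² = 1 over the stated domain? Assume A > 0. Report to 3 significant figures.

A^2 ≈ 0.000690

The normalization condition is ∫|u|² dξ = 1 from 0 to ∞.
With ∫₀^∞ ξ^6 e^(−αξ) dξ = 6!/α^7, carrying out the integral gives A² · 45·b^7/8.
So A² = (45·b^7/8)^(−1).
With b = 2.21: A² = 0.0006904 and A = 0.02628.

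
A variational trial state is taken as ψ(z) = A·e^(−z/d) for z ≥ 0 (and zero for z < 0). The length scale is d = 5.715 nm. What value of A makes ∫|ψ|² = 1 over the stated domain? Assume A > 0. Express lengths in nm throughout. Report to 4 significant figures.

A ≈ 0.5916 nm^(-1/2)

Normalization requires ∫|ψ|² dz = 1, integrated from 0 to ∞.
Using ∫₀^∞ zⁿ e^(−αz) dz = n!/αⁿ⁺¹, with ψ = A·e^(−z/d), the integral evaluates to A²·[d/2].
Hence A² = 1/[d/2].
Plugging in d = 5.715 yields A = 0.59157.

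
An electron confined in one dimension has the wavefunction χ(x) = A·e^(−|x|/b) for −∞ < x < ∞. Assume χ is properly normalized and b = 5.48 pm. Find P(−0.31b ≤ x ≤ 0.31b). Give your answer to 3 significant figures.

P ≈ 0.462

|χ|² is the probability density, so P = ∫_{−0.31b}^{0.31b} |χ|² dx.
The normalization integral ∫|χ|²dx over the whole domain equals b·A², and A² cancels in the ratio.
Both integrals are even about x = 0, so only the x ≥ 0 halves are needed (the factors of 2 cancel). Let u = x/b; then A² and the length scale cancel, so P = ∫_{0}^{0.31} e^(-2·u) du ÷ ∫_{0}^{∞} e^(-2·u) du.
An antiderivative of e^(-2·u) is -e^(-2·u)/2; evaluating from 0 to 0.31 gives 1/2 - e^(-31/50)/2, while the full integral is 1/2.
Evaluating gives P = 0.4621.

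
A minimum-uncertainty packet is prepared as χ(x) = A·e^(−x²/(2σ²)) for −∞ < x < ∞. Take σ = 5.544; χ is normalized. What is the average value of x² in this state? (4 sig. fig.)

By definition ⟨x²⟩ = ∫ x^2 |χ(x)|² dx.
Evaluating both integrals, ⟨x²⟩ = σ^2/2.
With σ = 5.544, ⟨x^2⟩ = 15.368.

⟨x^2⟩ ≈ 15.37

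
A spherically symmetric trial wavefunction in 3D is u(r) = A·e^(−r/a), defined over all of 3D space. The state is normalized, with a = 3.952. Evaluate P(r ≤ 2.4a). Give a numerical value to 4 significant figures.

P ≈ 0.8575

P = ∫ |u|² 4πr² dr over r ≤ 2.4a.
Normalization gives A² = 1/(π·a^3).
Substituting t = r/a, A², 4π and the length scale all cancel in the ratio: P = ∫_{0}^{2.4} t^2·e^(-2·t) dt / ∫_{0}^{∞} t^2·e^(-2·t) dt.
Using ∫ t^2·e^(-2·t) dt = -(2·t^2 + 2·t + 1)·e^(-2·t)/4, the numerator is 1/4 - 433·e^(-24/5)/100 and the denominator is 1/4.
This evaluates to P = 0.85746.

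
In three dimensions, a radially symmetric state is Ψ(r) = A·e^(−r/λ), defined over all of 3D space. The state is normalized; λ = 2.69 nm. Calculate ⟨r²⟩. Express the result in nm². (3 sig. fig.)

⟨r²⟩ = ∫ r^2 |Ψ|² 4πr² dr over the full domain.
Evaluating both integrals, ⟨r²⟩ = 3·λ^2.
Putting λ = 2.69 gives 21.71.

⟨r^2⟩ ≈ 21.7 nm^2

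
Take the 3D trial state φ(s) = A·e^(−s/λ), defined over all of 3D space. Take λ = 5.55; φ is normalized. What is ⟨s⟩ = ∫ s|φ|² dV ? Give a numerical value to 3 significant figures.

The expectation value is the |φ|²-weighted average of s: ∫ s|φ|² 4πs² ds.
Using ∫₀^∞ sⁿ e^(−αs) ds = n!/αⁿ⁺¹, evaluating both integrals, ⟨s⟩ = 3·λ/2.
With λ = 5.55, ⟨s⟩ = 8.325.

⟨s⟩ ≈ 8.33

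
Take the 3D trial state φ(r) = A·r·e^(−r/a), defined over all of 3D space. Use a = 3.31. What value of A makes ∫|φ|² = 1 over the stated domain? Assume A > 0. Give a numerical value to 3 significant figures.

A ≈ 0.0163

The normalization condition is ∫|φ|² 4πr² dr = 1 from 0 to ∞.
In 3D with spherical symmetry the volume element is 4πr² dr.
∫|φ|² 4πr² dr = A²·(3·π·a^5).
With a = 3.31: A² = 0.0002670 and A = 0.01634.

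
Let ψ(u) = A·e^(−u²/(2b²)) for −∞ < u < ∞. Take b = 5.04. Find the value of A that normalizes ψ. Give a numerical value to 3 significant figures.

A ≈ 0.335

The normalization condition is ∫|ψ|² du = 1 from −∞ to ∞.
With ∫_{−∞}^{∞} u^(2m) e^(−αu²) du = (2m−1)!!·√π / (2^m α^(m+1/2)), with ψ = A·e^(−u²/(2b²)), the integral evaluates to A²·[√(π)·b].
Setting this equal to 1 gives A² = 1/(√(π)·b).
Substituting b = 5.04 gives A² = 0.1119, so A = 0.3346.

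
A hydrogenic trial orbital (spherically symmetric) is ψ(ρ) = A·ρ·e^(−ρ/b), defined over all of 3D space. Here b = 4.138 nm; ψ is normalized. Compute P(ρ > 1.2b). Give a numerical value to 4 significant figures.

P ≈ 0.9041

P = ∫ |ψ|² 4πρ² dρ over ρ > 1.2b.
The full normalization integral is A²·[3·π·b^5] = 1, fixing A².
In terms of u = ρ/b (A², 4π and the length scale all cancel between numerator and denominator), P = [∫_{1.2}^{∞} u^4·e^(-2·u) du] / [∫_{0}^{∞} u^4·e^(-2·u) du].
Using ∫ u^4·e^(-2·u) du = -(u^4/2 + u^3 + 3·u^2/2 + 3·u/2 + 3/4)·e^(-2·u), the numerator is ≈ 0.678099 and the denominator is 3/4.
Taking the ratio yields P = 0.90413.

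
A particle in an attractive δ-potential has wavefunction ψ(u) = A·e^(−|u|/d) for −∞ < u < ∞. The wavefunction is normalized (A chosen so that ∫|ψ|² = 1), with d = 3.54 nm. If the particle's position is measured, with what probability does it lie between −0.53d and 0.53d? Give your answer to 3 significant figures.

|ψ|² is the probability density, so P = ∫_{−0.53d}^{0.53d} |ψ|² du.
With A² fixed by ∫|ψ|² = 1, i.e. A² = (d)^(−1), substitute and integrate.
Both integrals are even about u = 0, so only the u ≥ 0 halves are needed (the factors of 2 cancel). Substituting t = u/d, A² and the length scale cancel in the ratio: P = ∫_{0}^{0.53} e^(-2·t) dt / ∫_{0}^{∞} e^(-2·t) dt.
With ∫ e^(-2·t) dt = -e^(-2·t)/2 + C, the region integral is 1/2 - e^(-53/50)/2 and the full one is 1/2.
This works out to P = 0.6535.

P ≈ 0.654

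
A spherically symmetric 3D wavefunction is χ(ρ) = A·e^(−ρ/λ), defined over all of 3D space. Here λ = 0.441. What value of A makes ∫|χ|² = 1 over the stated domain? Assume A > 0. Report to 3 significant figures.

The normalization condition is ∫|χ|² 4πρ² dρ = 1 from 0 to ∞.
In 3D with spherical symmetry the volume element is 4πρ² dρ.
With ∫₀^∞ ρ^2 e^(−αρ) dρ = 2!/α^3, the integral (without the A² prefactor) comes out to π·λ^3.
With λ = 0.441: A² = 3.711 and A = 1.926.

A ≈ 1.93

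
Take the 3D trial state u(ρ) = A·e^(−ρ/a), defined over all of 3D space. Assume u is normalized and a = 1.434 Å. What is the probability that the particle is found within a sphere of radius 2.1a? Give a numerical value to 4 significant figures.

P ≈ 0.7898

With dV = 4πρ²dρ, the probability is ∫|u|² dV over ρ ≤ 2.1a.
Normalization gives A² = 1/(π·a^3).
Let t = ρ/a; then A², 4π and the length scale all cancel, so P = ∫_{0}^{2.1} t^2·e^(-2·t) dt ÷ ∫_{0}^{∞} t^2·e^(-2·t) dt.
An antiderivative of t^2·e^(-2·t) is -(2·t^2 + 2·t + 1)·e^(-2·t)/4; evaluating from 0 to 2.1 gives 1/4 - 701·e^(-21/5)/200, while the full integral is 1/4.
The region integral divided by the full integral gives P = 0.78976.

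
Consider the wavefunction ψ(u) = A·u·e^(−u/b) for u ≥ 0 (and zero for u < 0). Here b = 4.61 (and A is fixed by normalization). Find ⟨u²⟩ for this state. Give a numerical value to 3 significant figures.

The expectation value is the |ψ|²-weighted average of u^2: ∫ u^2|ψ|² du.
Since the A² factors cancel between numerator and denominator, ⟨u²⟩ = 3·b^2.
With b = 4.61, ⟨u^2⟩ = 63.76.

⟨u^2⟩ ≈ 63.8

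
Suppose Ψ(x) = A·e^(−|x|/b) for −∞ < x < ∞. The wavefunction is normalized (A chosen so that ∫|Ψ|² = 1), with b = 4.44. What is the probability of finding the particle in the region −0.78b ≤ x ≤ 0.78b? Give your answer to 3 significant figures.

P ≈ 0.790

The probability is P = ∫ |Ψ|² dx over [−0.78b, 0.78b].
The normalization integral ∫|Ψ|²dx over the whole domain equals b·A², and A² cancels in the ratio.
Both integrals are even about x = 0, so only the x ≥ 0 halves are needed (the factors of 2 cancel). In terms of u = x/b (A² and the length scale cancel between numerator and denominator), P = [∫_{0}^{0.78} e^(-2·u) du] / [∫_{0}^{∞} e^(-2·u) du].
Using ∫ e^(-2·u) du = -e^(-2·u)/2, the numerator is 1/2 - e^(-39/25)/2 and the denominator is 1/2.
The result is P = 0.7899.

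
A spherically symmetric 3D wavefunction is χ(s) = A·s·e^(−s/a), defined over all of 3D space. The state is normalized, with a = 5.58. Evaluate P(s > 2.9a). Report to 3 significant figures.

P ≈ 0.313

P = ∫ |χ|² 4πs² ds over s > 2.9a.
A² is fixed by ∫₀^∞ 4πs²|χ|² ds = 1, i.e. A² = (3·π·a^5)^(−1).
Substituting u = s/a, A², 4π and the length scale all cancel in the ratio: P = ∫_{2.9}^{∞} u^4·e^(-2·u) du / ∫_{0}^{∞} u^4·e^(-2·u) du.
With ∫ u^4·e^(-2·u) du = -(u^4/2 + u^3 + 3·u^2/2 + 3·u/2 + 3/4)·e^(-2·u) + C, the region integral is ≈ 0.23454 and the full one is 3/4.
Taking the ratio yields P = 0.3127.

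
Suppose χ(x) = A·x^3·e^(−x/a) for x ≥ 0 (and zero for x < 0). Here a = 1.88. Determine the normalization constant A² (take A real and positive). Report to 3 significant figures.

We need A² ∫|f|² dx = 1, taking the integral from 0 to ∞.
Carrying out the integral gives A² · 45·a^7/8.
With a = 1.88: A² = 0.002142 and A = 0.04628.

A^2 ≈ 0.00214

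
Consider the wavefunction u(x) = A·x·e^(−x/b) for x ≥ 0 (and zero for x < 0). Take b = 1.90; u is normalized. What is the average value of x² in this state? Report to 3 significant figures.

⟨x^2⟩ ≈ 10.8

⟨x²⟩ = ∫ x^2 |u|² dx over the full domain.
Recall ∫₀^∞ x^m e^(−x/β) dx = m!·β^(m+1), since the A² factors cancel between numerator and denominator, ⟨x²⟩ = 3·b^2.
With b = 1.90, ⟨x^2⟩ = 10.83.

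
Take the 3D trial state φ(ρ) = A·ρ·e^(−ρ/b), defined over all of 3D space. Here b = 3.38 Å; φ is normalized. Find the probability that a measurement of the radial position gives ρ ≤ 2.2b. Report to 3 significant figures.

Integrate the radial probability density 4πρ²|φ|² over ρ ≤ 2.2b.
Normalization gives A² = 1/(3·π·b^5).
Substituting u = ρ/b, A², 4π and the length scale all cancel in the ratio: P = ∫_{0}^{2.2} u^4·e^(-2·u) du / ∫_{0}^{∞} u^4·e^(-2·u) du.
Using ∫ u^4·e^(-2·u) du = -(u^4/2 + u^3 + 3·u^2/2 + 3·u/2 + 3/4)·e^(-2·u), the numerator is ≈ 0.33661 and the denominator is 3/4.
This evaluates to P = 0.4488.

P ≈ 0.449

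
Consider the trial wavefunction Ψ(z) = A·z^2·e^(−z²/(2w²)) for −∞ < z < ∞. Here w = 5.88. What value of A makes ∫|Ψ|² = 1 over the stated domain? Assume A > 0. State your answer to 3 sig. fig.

We need A² ∫|f|² dz = 1, taking the integral from −∞ to ∞.
Differentiating ∫e^(−αz²) dz = √(π/α) under α to get the higher moments, with Ψ = A·z^2·e^(−z²/(2w²)), the integral evaluates to A²·[3·√(π)·w^5/4].
Setting this equal to 1 gives A² = 1/(3·√(π)·w^5/4).
Substituting w = 5.88 gives A² = 0.0001070, so A = 0.01035.

A ≈ 0.0103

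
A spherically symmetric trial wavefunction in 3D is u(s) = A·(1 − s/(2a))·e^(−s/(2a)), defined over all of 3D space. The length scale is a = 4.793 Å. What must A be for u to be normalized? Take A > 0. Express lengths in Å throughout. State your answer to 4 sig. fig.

The normalization condition is ∫|u|² 4πs² ds = 1 from 0 to ∞.
(Spherical symmetry: dV = 4πs² ds.)
∫|u|² 4πs² ds = A²·(8·π·a^3).
Hence A² = 1/[8·π·a^3].
Substituting a = 4.793 gives A² = 0.00036136, so A = 0.019009.

A ≈ 0.01901 Å^(-3/2)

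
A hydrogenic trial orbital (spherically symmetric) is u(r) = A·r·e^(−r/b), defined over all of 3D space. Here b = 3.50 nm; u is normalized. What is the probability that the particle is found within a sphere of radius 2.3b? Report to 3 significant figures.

P ≈ 0.487

P = ∫ |u|² 4πr² dr over r ≤ 2.3b.
A² is fixed by ∫₀^∞ 4πr²|u|² dr = 1, i.e. A² = (3·π·b^5)^(−1).
Let t = r/b; then A², 4π and the length scale all cancel, so P = ∫_{0}^{2.3} t^4·e^(-2·t) dt ÷ ∫_{0}^{∞} t^4·e^(-2·t) dt.
An antiderivative of t^4·e^(-2·t) is -(t^4/2 + t^3 + 3·t^2/2 + 3·t/2 + 3/4)·e^(-2·t); evaluating from 0 to 2.3 gives ≈ 0.36507, while the full integral is 3/4.
Taking the ratio yields P = 0.4868.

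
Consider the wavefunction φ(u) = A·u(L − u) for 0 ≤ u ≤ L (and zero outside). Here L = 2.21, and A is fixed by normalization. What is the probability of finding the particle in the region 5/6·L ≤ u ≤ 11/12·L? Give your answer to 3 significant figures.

The probability is P = ∫ |φ|² du over [5/6·L, 11/12·L].
The normalization integral ∫|φ|²du over the whole domain equals L^5/30·A², and A² cancels in the ratio.
Let t = u/L; then A² and the length scale cancel, so P = ∫_{5/6}^{11/12} t^2·(1 - t)^2 dt ÷ ∫_{0}^{1} t^2·(1 - t)^2 dt.
With ∫ t^2·(1 - t)^2 dt = t^3·(6·t^2 - 15·t + 10)/30 + C, the region integral is ≈ 0.0010135 and the full one is 1/30.
The result is P = 0.03041.

P ≈ 0.0304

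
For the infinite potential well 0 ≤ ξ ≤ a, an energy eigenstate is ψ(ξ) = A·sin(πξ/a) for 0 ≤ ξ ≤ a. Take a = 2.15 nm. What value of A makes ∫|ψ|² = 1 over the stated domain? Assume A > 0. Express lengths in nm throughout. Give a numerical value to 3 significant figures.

Normalization requires ∫|ψ|² dξ = 1, integrated from 0 to a.
Carrying out the integral gives A² · a/2.
Setting this equal to 1 gives A² = 1/(a/2).
With a = 2.15: A² = 0.9302 and A = 0.9645.

A ≈ 0.964 nm^(-1/2)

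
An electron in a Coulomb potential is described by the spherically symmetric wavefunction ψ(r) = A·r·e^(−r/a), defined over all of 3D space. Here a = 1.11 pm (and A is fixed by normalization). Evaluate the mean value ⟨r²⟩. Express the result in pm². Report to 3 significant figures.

⟨r^2⟩ ≈ 9.24 pm^2

⟨r²⟩ = ∫ r^2 |ψ|² 4πr² dr over the full domain.
Since the A² factors cancel between numerator and denominator, ⟨r²⟩ = 15·a^2/2.
Putting a = 1.11 gives 9.241.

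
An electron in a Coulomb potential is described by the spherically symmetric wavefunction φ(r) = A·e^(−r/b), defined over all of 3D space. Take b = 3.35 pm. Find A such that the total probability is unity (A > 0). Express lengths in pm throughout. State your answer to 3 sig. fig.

A ≈ 0.0920 pm^(-3/2)

Require ∫ |φ|² 4πr² dr = 1 over the whole domain.
In 3D with spherical symmetry the volume element is 4πr² dr.
Using ∫₀^∞ rⁿ e^(−αr) dr = n!/αⁿ⁺¹, with φ = A·e^(−r/b), the integral evaluates to A²·[π·b^3].
Setting this equal to 1 gives A² = 1/(π·b^3).
With b = 3.35: A² = 0.008467 and A = 0.09201.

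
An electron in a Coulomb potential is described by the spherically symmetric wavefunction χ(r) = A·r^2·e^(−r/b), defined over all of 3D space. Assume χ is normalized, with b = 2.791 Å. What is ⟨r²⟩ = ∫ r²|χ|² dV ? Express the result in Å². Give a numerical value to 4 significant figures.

⟨r^2⟩ ≈ 109.1 Å^2

⟨r²⟩ = ∫ r^2 |χ|² 4πr² dr over the full domain.
Since the A² factors cancel between numerator and denominator, ⟨r²⟩ = 14·b^2.
Putting b = 2.791 gives 109.06.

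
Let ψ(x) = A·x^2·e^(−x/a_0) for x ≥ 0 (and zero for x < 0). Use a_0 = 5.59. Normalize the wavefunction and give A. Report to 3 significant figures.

Require ∫ |ψ|² dx = 1 over the whole domain.
Recall ∫₀^∞ x^m e^(−x/β) dx = m!·β^(m+1), the integral (without the A² prefactor) comes out to 3·a_0^5/4.
Hence A² = 1/[3·a_0^5/4].
Substituting a_0 = 5.59 gives A² = 0.0002443, so A = 0.01563.

A ≈ 0.0156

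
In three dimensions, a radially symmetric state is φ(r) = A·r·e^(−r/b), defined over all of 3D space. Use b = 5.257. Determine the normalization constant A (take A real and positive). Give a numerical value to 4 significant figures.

We need A² ∫|f|² 4πr² dr = 1, taking the integral from 0 to ∞.
The angular integral contributes 4π, leaving ∫₀^∞ r²|φ|² dr.
Using ∫₀^∞ rⁿ e^(−αr) dr = n!/αⁿ⁺¹, carrying out the integral gives A² · 3·π·b^5.
Hence A² = 1/[3·π·b^5].
Substituting b = 5.257 gives A² = 0.000026426, so A = 0.0051407.

A ≈ 0.005141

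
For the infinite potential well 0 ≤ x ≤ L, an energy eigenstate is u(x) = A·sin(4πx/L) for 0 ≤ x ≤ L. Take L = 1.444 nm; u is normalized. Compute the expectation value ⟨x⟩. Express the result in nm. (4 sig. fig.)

By definition ⟨x⟩ = ∫ x |u(x)|² dx.
Evaluating both integrals, ⟨x⟩ = L/2.
With L = 1.444, ⟨x⟩ = 0.72200.

⟨x⟩ ≈ 0.7220 nm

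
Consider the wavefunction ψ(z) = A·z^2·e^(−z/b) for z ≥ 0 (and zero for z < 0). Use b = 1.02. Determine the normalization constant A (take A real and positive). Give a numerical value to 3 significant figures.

A ≈ 1.10

Normalization requires ∫|ψ|² dz = 1, integrated from 0 to ∞.
∫|ψ|² dz = A²·(3·b^5/4).
So A² = (3·b^5/4)^(−1).
With b = 1.02: A² = 1.208 and A = 1.099.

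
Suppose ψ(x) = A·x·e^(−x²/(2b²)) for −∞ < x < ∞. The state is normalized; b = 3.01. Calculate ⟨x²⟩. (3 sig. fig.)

⟨x^2⟩ ≈ 13.6

By definition ⟨x²⟩ = ∫ x^2 |ψ(x)|² dx.
Using the Gaussian integral ∫_{−∞}^{∞} e^(−αx²) dx = √(π/α), the ratio of the moment integral to the normalization integral gives ⟨x²⟩ = 3·b^2/2.
With b = 3.01, ⟨x^2⟩ = 13.59.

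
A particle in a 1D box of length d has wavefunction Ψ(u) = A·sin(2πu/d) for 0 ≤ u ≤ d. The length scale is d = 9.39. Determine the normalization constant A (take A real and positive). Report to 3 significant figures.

A ≈ 0.462

We need A² ∫|f|² du = 1, taking the integral from 0 to d.
With ∫₀^d sin²(nπu/d) du = d/2, with Ψ = A·sin(2πu/d), the integral evaluates to A²·[d/2].
Substituting d = 9.39 gives A² = 0.2130, so A = 0.4615.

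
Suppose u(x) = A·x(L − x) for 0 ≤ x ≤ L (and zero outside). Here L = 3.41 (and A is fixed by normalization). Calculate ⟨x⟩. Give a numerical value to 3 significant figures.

⟨x⟩ ≈ 1.71

The expectation value is the |u|²-weighted average of x: ∫ x|u|² dx.
Expanding the polynomial and integrating term by term, the ratio of the moment integral to the normalization integral gives ⟨x⟩ = L/2.
With L = 3.41, ⟨x⟩ = 1.705.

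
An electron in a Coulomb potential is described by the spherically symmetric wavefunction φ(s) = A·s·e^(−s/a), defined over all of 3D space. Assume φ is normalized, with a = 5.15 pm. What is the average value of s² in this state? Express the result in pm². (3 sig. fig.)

⟨s^2⟩ ≈ 199 pm^2

By definition ⟨s²⟩ = ∫ s^2 |φ(s)|² 4πs² ds.
Since the A² factors cancel between numerator and denominator, ⟨s²⟩ = 15·a^2/2.
Putting a = 5.15 gives 198.9.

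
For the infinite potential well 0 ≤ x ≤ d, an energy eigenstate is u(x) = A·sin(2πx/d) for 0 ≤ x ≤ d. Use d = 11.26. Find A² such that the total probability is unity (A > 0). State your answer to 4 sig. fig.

Require ∫ |u|² dx = 1 over the whole domain.
With u = A·sin(2πx/d), the integral evaluates to A²·[d/2].
Hence A² = 1/[d/2].
Substituting d = 11.26 gives A² = 0.17762, so A = 0.42145.

A^2 ≈ 0.1776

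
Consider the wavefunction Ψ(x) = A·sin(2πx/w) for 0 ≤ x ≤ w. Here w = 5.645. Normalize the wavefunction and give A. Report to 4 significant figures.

A ≈ 0.5952

Require ∫ |Ψ|² dx = 1 over the whole domain.
With ∫₀^w sin²(nπx/w) dx = w/2, ∫|Ψ|² dx = A²·(w/2).
Substituting w = 5.645 gives A² = 0.35430, so A = 0.59523.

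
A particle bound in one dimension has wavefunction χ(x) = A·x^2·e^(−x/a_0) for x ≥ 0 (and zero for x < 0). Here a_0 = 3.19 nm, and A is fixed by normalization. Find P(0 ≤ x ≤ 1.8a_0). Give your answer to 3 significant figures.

The probability is P = ∫ |χ|² dx over [0, 1.8a_0].
Since A² = 1/(3·a_0^5/4), this is the region integral divided by the full normalization integral.
Substituting u = x/a_0, A² and the length scale cancel in the ratio: P = ∫_{0}^{1.8} u^4·e^(-2·u) du / ∫_{0}^{∞} u^4·e^(-2·u) du.
With ∫ u^4·e^(-2·u) du = -(u^4/2 + u^3 + 3·u^2/2 + 3·u/2 + 3/4)·e^(-2·u) + C, the region integral is ≈ 0.22017 and the full one is 3/4.
Taking the ratio, P = 0.2936.

P ≈ 0.294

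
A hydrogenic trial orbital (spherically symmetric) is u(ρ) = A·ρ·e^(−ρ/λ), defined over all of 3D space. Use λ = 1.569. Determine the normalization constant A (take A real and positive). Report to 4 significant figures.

Normalization requires ∫|u|² 4πρ² dρ = 1, integrated from 0 to ∞.
The angular integral contributes 4π, leaving ∫₀^∞ ρ²|u|² dρ.
Carrying out the integral gives A² · 3·π·λ^5.
So A² = (3·π·λ^5)^(−1).
With λ = 1.569: A² = 0.011159 and A = 0.10563.

A ≈ 0.1056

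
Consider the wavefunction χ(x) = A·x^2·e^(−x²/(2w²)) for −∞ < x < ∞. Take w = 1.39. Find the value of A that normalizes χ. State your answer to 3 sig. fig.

Require ∫ |χ|² dx = 1 over the whole domain.
Using the Gaussian integral ∫_{−∞}^{∞} e^(−αx²) dx = √(π/α), ∫|χ|² dx = A²·(3·√(π)·w^5/4).
Setting this equal to 1 gives A² = 1/(3·√(π)·w^5/4).
Substituting w = 1.39 gives A² = 0.1450, so A = 0.3808.

A ≈ 0.381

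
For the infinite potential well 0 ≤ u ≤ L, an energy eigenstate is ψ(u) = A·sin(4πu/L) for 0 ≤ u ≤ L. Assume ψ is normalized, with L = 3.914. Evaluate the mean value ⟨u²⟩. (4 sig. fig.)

The expectation value is the |ψ|²-weighted average of u^2: ∫ u^2|ψ|² du.
Using sin²θ = (1 − cos 2θ)/2, since the A² factors cancel between numerator and denominator, ⟨u²⟩ = -L^2/(32·π^2) + L^2/3.
Putting L = 3.914 gives 5.0580.

⟨u^2⟩ ≈ 5.058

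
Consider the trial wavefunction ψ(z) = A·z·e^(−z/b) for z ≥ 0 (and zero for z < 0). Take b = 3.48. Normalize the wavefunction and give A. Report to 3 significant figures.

We need A² ∫|f|² dz = 1, taking the integral from 0 to ∞.
Recall ∫₀^∞ z^m e^(−z/β) dz = m!·β^(m+1), carrying out the integral gives A² · b^3/4.
Hence A² = 1/[b^3/4].
Plugging in b = 3.48 yields A = 0.3081.

A ≈ 0.308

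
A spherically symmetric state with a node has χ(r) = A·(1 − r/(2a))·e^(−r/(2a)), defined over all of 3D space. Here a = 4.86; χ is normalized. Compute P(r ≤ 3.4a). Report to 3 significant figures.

With dV = 4πr²dr, the probability is ∫|χ|² dV over r ≤ 3.4a.
Normalization gives A² = 1/(8·π·a^3).
Substituting u = r/a, A², 4π and the length scale all cancel in the ratio: P = ∫_{0}^{3.4} u^2·(1 - u/2)^2·e^(-u) du / ∫_{0}^{∞} u^2·(1 - u/2)^2·e^(-u) du.
An antiderivative of u^2·(1 - u/2)^2·e^(-u) is -(u^4/4 + u^2 + 2·u + 2)·e^(-u); evaluating from 0 to 3.4 gives ≈ 0.20557, while the full integral is 2.
The region integral divided by the full integral gives P = 0.1028.

P ≈ 0.103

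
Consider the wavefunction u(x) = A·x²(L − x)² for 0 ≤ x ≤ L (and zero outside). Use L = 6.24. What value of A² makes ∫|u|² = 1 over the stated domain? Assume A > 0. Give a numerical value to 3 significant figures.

A^2 ≈ 0.0000439

Normalization requires ∫|u|² dx = 1, integrated from 0 to L.
The integral (without the A² prefactor) comes out to L^9/630.
Plugging in L = 6.24 yields A = 0.006627.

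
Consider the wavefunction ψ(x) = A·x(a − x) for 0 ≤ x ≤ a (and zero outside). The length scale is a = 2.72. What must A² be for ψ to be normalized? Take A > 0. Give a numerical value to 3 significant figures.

Require ∫ |ψ|² dx = 1 over the whole domain.
Expanding the polynomial and integrating term by term, the integral (without the A² prefactor) comes out to a^5/30.
Hence A² = 1/[a^5/30].
Substituting a = 2.72 gives A² = 0.2015, so A = 0.4489.

A^2 ≈ 0.202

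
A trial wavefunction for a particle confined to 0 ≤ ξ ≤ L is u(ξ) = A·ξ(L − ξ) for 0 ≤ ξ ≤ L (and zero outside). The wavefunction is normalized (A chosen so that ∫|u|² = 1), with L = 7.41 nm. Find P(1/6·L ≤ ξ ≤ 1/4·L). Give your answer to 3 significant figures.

The probability is P = ∫ |u|² dξ over [1/6·L, 1/4·L].
The normalization integral ∫|u|²dξ over the whole domain equals L^5/30·A², and A² cancels in the ratio.
In terms of t = ξ/L (A² and the length scale cancel between numerator and denominator), P = [∫_{1/6}^{1/4} t^2·(1 - t)^2 dt] / [∫_{0}^{1} t^2·(1 - t)^2 dt].
With ∫ t^2·(1 - t)^2 dt = t^3·(6·t^2 - 15·t + 10)/30 + C, the region integral is ≈ 0.0022674 and the full one is 1/30.
Taking the ratio, P = 0.06802.

P ≈ 0.0680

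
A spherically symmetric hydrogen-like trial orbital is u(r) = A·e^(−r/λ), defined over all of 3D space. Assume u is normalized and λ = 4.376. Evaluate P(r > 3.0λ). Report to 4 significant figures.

P ≈ 0.06197

P = ∫ |u|² 4πr² dr over r > 3.0λ.
A² is fixed by ∫₀^∞ 4πr²|u|² dr = 1, i.e. A² = (π·λ^3)^(−1).
Substituting t = r/λ, A², 4π and the length scale all cancel in the ratio: P = ∫_{3.0}^{∞} t^2·e^(-2·t) dt / ∫_{0}^{∞} t^2·e^(-2·t) dt.
With ∫ t^2·e^(-2·t) dt = -(2·t^2 + 2·t + 1)·e^(-2·t)/4 + C, the region integral is 25·e^(-6)/4 and the full one is 1/4.
The region integral divided by the full integral gives P = 0.061969.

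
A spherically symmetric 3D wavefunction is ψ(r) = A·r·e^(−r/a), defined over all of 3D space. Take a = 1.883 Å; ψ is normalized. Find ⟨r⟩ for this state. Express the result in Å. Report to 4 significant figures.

⟨r⟩ = ∫ r |ψ|² 4πr² dr over the full domain.
The ratio of the moment integral to the normalization integral gives ⟨r⟩ = 5·a/2.
Putting a = 1.883 gives 4.7075.

⟨r⟩ ≈ 4.708 Å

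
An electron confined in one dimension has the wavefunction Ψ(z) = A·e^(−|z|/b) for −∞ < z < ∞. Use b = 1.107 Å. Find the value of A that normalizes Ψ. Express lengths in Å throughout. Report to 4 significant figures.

A ≈ 0.9504 Å^(-1/2)

Normalization requires ∫|Ψ|² dz = 1, integrated from −∞ to ∞.
∫|Ψ|² dz = A²·(b).
Substituting b = 1.107 gives A² = 0.90334, so A = 0.95044.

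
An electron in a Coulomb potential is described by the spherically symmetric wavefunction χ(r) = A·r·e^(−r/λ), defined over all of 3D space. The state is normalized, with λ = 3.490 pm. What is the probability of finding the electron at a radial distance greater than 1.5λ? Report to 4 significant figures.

P = ∫ |χ|² 4πr² dr over r > 1.5λ.
The full normalization integral is A²·[3·π·λ^5] = 1, fixing A².
Let u = r/λ; then A², 4π and the length scale all cancel, so P = ∫_{1.5}^{∞} u^4·e^(-2·u) du ÷ ∫_{0}^{∞} u^4·e^(-2·u) du.
Using ∫ u^4·e^(-2·u) du = -(u^4/2 + u^3 + 3·u^2/2 + 3·u/2 + 3/4)·e^(-2·u), the numerator is 393·e^(-3)/32 and the denominator is 3/4.
Taking the ratio yields P = 0.81526.

P ≈ 0.8153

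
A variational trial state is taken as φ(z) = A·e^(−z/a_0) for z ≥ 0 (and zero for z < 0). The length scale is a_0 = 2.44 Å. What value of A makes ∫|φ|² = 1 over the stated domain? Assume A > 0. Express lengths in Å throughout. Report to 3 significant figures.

A ≈ 0.905 Å^(-1/2)

The normalization condition is ∫|φ|² dz = 1 from 0 to ∞.
With φ = A·e^(−z/a_0), the integral evaluates to A²·[a_0/2].
Setting this equal to 1 gives A² = 1/(a_0/2).
Substituting a_0 = 2.44 gives A² = 0.8197, so A = 0.9054.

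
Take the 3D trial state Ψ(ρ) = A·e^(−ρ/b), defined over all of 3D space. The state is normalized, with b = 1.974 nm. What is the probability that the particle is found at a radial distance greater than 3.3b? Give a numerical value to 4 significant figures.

With dV = 4πρ²dρ, the probability is ∫|Ψ|² dV over ρ > 3.3b.
A² is fixed by ∫₀^∞ 4πρ²|Ψ|² dρ = 1, i.e. A² = (π·b^3)^(−1).
Substituting u = ρ/b, A², 4π and the length scale all cancel in the ratio: P = ∫_{3.3}^{∞} u^2·e^(-2·u) du / ∫_{0}^{∞} u^2·e^(-2·u) du.
Using ∫ u^2·e^(-2·u) du = -(2·u^2 + 2·u + 1)·e^(-2·u)/4, the numerator is 1469·e^(-33/5)/200 and the denominator is 1/4.
Taking the ratio yields P = 0.039968.

P ≈ 0.03997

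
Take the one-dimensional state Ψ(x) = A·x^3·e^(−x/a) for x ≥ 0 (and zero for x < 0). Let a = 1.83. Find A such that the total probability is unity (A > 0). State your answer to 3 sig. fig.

A ≈ 0.0509

We need A² ∫|f|² dx = 1, taking the integral from 0 to ∞.
Recall ∫₀^∞ x^m e^(−x/β) dx = m!·β^(m+1), ∫|Ψ|² dx = A²·(45·a^7/8).
So A² = (45·a^7/8)^(−1).
With a = 1.83: A² = 0.002587 and A = 0.05086.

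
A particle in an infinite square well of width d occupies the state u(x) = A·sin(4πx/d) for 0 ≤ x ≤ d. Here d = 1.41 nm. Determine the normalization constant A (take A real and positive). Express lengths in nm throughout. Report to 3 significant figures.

Require ∫ |u|² dx = 1 over the whole domain.
With ∫₀^d sin²(nπx/d) dx = d/2, with u = A·sin(4πx/d), the integral evaluates to A²·[d/2].
Substituting d = 1.41 gives A² = 1.418, so A = 1.191.

A ≈ 1.19 nm^(-1/2)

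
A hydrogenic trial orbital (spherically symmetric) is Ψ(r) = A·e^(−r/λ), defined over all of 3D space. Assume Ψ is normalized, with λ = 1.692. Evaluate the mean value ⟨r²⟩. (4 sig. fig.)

⟨r²⟩ = ∫ r^2 |Ψ|² 4πr² dr over the full domain.
Using ∫₀^∞ rⁿ e^(−αr) dr = n!/αⁿ⁺¹, the ratio of the moment integral to the normalization integral gives ⟨r²⟩ = 3·λ^2.
Putting λ = 1.692 gives 8.5886.

⟨r^2⟩ ≈ 8.589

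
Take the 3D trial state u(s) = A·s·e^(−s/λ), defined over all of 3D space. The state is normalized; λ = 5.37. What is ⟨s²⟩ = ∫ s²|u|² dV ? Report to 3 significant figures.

The expectation value is the |u|²-weighted average of s^2: ∫ s^2|u|² 4πs² ds.
Using ∫₀^∞ sⁿ e^(−αs) ds = n!/αⁿ⁺¹, since the A² factors cancel between numerator and denominator, ⟨s²⟩ = 15·λ^2/2.
With λ = 5.37, ⟨s^2⟩ = 216.3.

⟨s^2⟩ ≈ 216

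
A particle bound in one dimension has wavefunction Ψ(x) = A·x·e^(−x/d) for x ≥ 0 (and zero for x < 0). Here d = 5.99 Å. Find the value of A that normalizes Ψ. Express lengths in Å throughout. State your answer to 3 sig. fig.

Require ∫ |Ψ|² dx = 1 over the whole domain.
Using ∫₀^∞ xⁿ e^(−αx) dx = n!/αⁿ⁺¹, the integral (without the A² prefactor) comes out to d^3/4.
So A² = (d^3/4)^(−1).
Plugging in d = 5.99 yields A = 0.1364.

A ≈ 0.136 Å^(-3/2)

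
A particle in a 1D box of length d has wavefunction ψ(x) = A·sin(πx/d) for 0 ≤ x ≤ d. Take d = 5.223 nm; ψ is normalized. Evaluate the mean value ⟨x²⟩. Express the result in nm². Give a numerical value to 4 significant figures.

⟨x^2⟩ ≈ 7.711 nm^2

⟨x²⟩ = ∫ x^2 |ψ|² dx over the full domain.
Evaluating both integrals, ⟨x²⟩ = -d^2/(2·π^2) + d^2/3.
With d = 5.223, ⟨x^2⟩ = 7.7112.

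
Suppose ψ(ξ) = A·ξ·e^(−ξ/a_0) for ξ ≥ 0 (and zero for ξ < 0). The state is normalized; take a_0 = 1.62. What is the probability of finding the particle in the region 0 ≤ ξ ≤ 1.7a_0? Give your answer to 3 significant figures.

P ≈ 0.660

|ψ|² is the probability density, so P = ∫_{0}^{1.7a_0} |ψ|² dξ.
With A² fixed by ∫|ψ|² = 1, i.e. A² = (a_0^3/4)^(−1), substitute and integrate.
Substituting u = ξ/a_0, A² and the length scale cancel in the ratio: P = ∫_{0}^{1.7} u^2·e^(-2·u) du / ∫_{0}^{∞} u^2·e^(-2·u) du.
With ∫ u^2·e^(-2·u) du = -(2·u^2 + 2·u + 1)·e^(-2·u)/4 + C, the region integral is 1/4 - 509·e^(-17/5)/200 and the full one is 1/4.
The result is P = 0.6603.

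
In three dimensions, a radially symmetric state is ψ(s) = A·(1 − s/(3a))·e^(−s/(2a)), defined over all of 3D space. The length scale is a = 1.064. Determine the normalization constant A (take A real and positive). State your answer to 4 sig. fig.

A ≈ 0.3148

Normalization requires ∫|ψ|² 4πs² ds = 1, integrated from 0 to ∞.
∫|ψ|² 4πs² ds = A²·(8·π·a^3/3).
Plugging in a = 1.064 yields A = 0.31480.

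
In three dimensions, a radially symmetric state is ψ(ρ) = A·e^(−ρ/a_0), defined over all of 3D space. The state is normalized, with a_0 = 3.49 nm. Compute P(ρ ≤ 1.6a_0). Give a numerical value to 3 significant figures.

P ≈ 0.620

With dV = 4πρ²dρ, the probability is ∫|ψ|² dV over ρ ≤ 1.6a_0.
The full normalization integral is A²·[π·a_0^3] = 1, fixing A².
Substituting u = ρ/a_0, A², 4π and the length scale all cancel in the ratio: P = ∫_{0}^{1.6} u^2·e^(-2·u) du / ∫_{0}^{∞} u^2·e^(-2·u) du.
Using ∫ u^2·e^(-2·u) du = -(2·u^2 + 2·u + 1)·e^(-2·u)/4, the numerator is 1/4 - 233·e^(-16/5)/100 and the denominator is 1/4.
Taking the ratio yields P = 0.6201.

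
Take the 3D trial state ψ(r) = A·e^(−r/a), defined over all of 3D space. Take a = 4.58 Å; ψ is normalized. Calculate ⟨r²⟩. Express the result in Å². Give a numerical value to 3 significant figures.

⟨r^2⟩ ≈ 62.9 Å^2

By definition ⟨r²⟩ = ∫ r^2 |ψ(r)|² 4πr² dr.
The ratio of the moment integral to the normalization integral gives ⟨r²⟩ = 3·a^2.
Putting a = 4.58 gives 62.93.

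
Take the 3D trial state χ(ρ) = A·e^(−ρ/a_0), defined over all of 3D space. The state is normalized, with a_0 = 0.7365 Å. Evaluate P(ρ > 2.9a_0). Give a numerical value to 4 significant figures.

P ≈ 0.07151

Integrate the radial probability density 4πρ²|χ|² over ρ > 2.9a_0.
Normalization gives A² = 1/(π·a_0^3).
In terms of u = ρ/a_0 (A², 4π and the length scale all cancel between numerator and denominator), P = [∫_{2.9}^{∞} u^2·e^(-2·u) du] / [∫_{0}^{∞} u^2·e^(-2·u) du].
Using ∫ u^2·e^(-2·u) du = -(2·u^2 + 2·u + 1)·e^(-2·u)/4, the numerator is 1181·e^(-29/5)/200 and the denominator is 1/4.
This evaluates to P = 0.071511.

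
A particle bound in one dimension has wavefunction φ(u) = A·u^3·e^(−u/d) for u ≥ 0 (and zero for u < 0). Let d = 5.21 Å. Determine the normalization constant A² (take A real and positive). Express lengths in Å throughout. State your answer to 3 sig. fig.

A^2 ≈ 0.00000171 Å^(-7)

We need A² ∫|f|² du = 1, taking the integral from 0 to ∞.
With φ = A·u^3·e^(−u/d), the integral evaluates to A²·[45·d^7/8].
Setting this equal to 1 gives A² = 1/(45·d^7/8).
Plugging in d = 5.21 yields A = 0.001306.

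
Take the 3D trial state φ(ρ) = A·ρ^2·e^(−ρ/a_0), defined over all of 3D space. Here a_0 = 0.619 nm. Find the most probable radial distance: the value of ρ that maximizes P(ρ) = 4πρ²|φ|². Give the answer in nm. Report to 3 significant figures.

The maximum of P(ρ) = 4πρ²|φ|² occurs where its derivative vanishes.
Solving yields ρ = 3·a_0.
With a_0 = 0.619, the most probable radial distance is 1.857 nm.

ρ ≈ 1.86 nm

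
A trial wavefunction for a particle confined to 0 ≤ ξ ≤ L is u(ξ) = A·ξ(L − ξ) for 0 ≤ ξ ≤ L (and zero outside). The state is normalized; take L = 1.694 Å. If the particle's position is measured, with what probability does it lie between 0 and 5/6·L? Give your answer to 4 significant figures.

P = ∫_{0}^{5/6·L} |u(ξ)|² dξ.
The normalization integral ∫|u|²dξ over the whole domain equals L^5/30·A², and A² cancels in the ratio.
Substituting t = ξ/L, A² and the length scale cancel in the ratio: P = ∫_{0}^{5/6} t^2·(1 - t)^2 dt / ∫_{0}^{1} t^2·(1 - t)^2 dt.
Using ∫ t^2·(1 - t)^2 dt = t^3·(6·t^2 - 15·t + 10)/30, the numerator is 125/3888 and the denominator is 1/30.
Evaluating gives P = 625/648.

P ≈ 0.9645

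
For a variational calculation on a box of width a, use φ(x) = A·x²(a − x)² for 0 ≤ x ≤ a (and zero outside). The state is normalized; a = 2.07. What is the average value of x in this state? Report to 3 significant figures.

⟨x⟩ ≈ 1.04

⟨x⟩ = ∫ x |φ|² dx over the full domain.
Expanding the polynomial and integrating term by term, since the A² factors cancel between numerator and denominator, ⟨x⟩ = a/2.
With a = 2.07, ⟨x⟩ = 1.035.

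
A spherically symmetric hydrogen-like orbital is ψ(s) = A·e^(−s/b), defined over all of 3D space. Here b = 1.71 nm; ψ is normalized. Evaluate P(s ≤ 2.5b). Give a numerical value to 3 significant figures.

With dV = 4πs²ds, the probability is ∫|ψ|² dV over s ≤ 2.5b.
Normalization gives A² = 1/(π·b^3).
Let u = s/b; then A², 4π and the length scale all cancel, so P = ∫_{0}^{2.5} u^2·e^(-2·u) du ÷ ∫_{0}^{∞} u^2·e^(-2·u) du.
With ∫ u^2·e^(-2·u) du = -(2·u^2 + 2·u + 1)·e^(-2·u)/4 + C, the region integral is 1/4 - 37·e^(-5)/8 and the full one is 1/4.
This evaluates to P = 0.8753.

P ≈ 0.875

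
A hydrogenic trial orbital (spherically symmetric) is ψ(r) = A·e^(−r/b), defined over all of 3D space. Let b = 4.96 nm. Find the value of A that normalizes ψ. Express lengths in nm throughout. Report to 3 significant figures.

Normalization requires ∫|ψ|² 4πr² dr = 1, integrated from 0 to ∞.
(Spherical symmetry: dV = 4πr² dr.)
With ψ = A·e^(−r/b), the integral evaluates to A²·[π·b^3].
With b = 4.96: A² = 0.002609 and A = 0.05107.

A ≈ 0.0511 nm^(-3/2)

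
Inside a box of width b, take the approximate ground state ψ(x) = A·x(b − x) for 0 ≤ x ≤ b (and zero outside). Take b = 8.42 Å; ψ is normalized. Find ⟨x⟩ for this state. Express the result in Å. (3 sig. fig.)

⟨x⟩ ≈ 4.21 Å

By definition ⟨x⟩ = ∫ x |ψ(x)|² dx.
Evaluating both integrals, ⟨x⟩ = b/2.
With b = 8.42, ⟨x⟩ = 4.210.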